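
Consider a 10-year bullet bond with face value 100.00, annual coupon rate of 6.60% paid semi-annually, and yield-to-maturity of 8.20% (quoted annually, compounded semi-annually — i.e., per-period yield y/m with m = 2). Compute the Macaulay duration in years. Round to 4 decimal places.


Coupon per period c = face * coupon_rate / m = 3.300000
Periods per year m = 2; per-period yield y/m = 0.041000
Number of cashflows N = 20
Cashflows (t years, CF_t, discount factor 1/(1+y/m)^(m*t), PV):
  t = 0.5000: CF_t = 3.300000, DF = 0.960615, PV = 3.170029
  t = 1.0000: CF_t = 3.300000, DF = 0.922781, PV = 3.045177
  t = 1.5000: CF_t = 3.300000, DF = 0.886437, PV = 2.925242
  t = 2.0000: CF_t = 3.300000, DF = 0.851524, PV = 2.810030
  t = 2.5000: CF_t = 3.300000, DF = 0.817987, PV = 2.699357
  t = 3.0000: CF_t = 3.300000, DF = 0.785770, PV = 2.593042
  t = 3.5000: CF_t = 3.300000, DF = 0.754823, PV = 2.490915
  t = 4.0000: CF_t = 3.300000, DF = 0.725094, PV = 2.392809
  t = 4.5000: CF_t = 3.300000, DF = 0.696536, PV = 2.298568
  t = 5.0000: CF_t = 3.300000, DF = 0.669103, PV = 2.208039
  t = 5.5000: CF_t = 3.300000, DF = 0.642750, PV = 2.121074
  t = 6.0000: CF_t = 3.300000, DF = 0.617435, PV = 2.037536
  t = 6.5000: CF_t = 3.300000, DF = 0.593117, PV = 1.957287
  t = 7.0000: CF_t = 3.300000, DF = 0.569757, PV = 1.880199
  t = 7.5000: CF_t = 3.300000, DF = 0.547317, PV = 1.806147
  t = 8.0000: CF_t = 3.300000, DF = 0.525761, PV = 1.735011
  t = 8.5000: CF_t = 3.300000, DF = 0.505054, PV = 1.666677
  t = 9.0000: CF_t = 3.300000, DF = 0.485162, PV = 1.601035
  t = 9.5000: CF_t = 3.300000, DF = 0.466054, PV = 1.537978
  t = 10.0000: CF_t = 103.300000, DF = 0.447698, PV = 46.247231
Price P = sum_t PV_t = 89.223381
Macaulay numerator sum_t t * PV_t:
  t * PV_t at t = 0.5000: 1.585014
  t * PV_t at t = 1.0000: 3.045177
  t * PV_t at t = 1.5000: 4.387863
  t * PV_t at t = 2.0000: 5.620061
  t * PV_t at t = 2.5000: 6.748392
  t * PV_t at t = 3.0000: 7.779126
  t * PV_t at t = 3.5000: 8.718201
  t * PV_t at t = 4.0000: 9.571238
  t * PV_t at t = 4.5000: 10.343556
  t * PV_t at t = 5.0000: 11.040193
  t * PV_t at t = 5.5000: 11.665910
  t * PV_t at t = 6.0000: 12.225213
  t * PV_t at t = 6.5000: 12.722364
  t * PV_t at t = 7.0000: 13.161390
  t * PV_t at t = 7.5000: 13.546099
  t * PV_t at t = 8.0000: 13.880089
  t * PV_t at t = 8.5000: 14.166758
  t * PV_t at t = 9.0000: 14.409314
  t * PV_t at t = 9.5000: 14.610790
  t * PV_t at t = 10.0000: 462.472306
Macaulay duration D = (sum_t t * PV_t) / P = 651.699053 / 89.223381 = 7.304129

Answer: Macaulay duration = 7.3041 years


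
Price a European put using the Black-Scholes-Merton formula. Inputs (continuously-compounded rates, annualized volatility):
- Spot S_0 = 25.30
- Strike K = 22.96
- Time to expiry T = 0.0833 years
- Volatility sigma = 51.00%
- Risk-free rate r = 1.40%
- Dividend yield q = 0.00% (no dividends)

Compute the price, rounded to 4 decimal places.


d1 = (ln(S/K) + (r - q + 0.5*sigma^2) * T) / (sigma * sqrt(T)) = 0.74085591
d2 = d1 - sigma * sqrt(T) = 0.59366103
exp(-rT) = 0.99883448; exp(-qT) = 1.00000000
P = K * exp(-rT) * N(-d2) - S_0 * exp(-qT) * N(-d1)
N(-d1) = 0.22939041; N(-d2) = 0.27636942
P = 22.9600 * 0.99883448 * 0.27636942 - 25.3000 * 1.00000000 * 0.22939041 = 0.5345

Answer: Price = 0.5345


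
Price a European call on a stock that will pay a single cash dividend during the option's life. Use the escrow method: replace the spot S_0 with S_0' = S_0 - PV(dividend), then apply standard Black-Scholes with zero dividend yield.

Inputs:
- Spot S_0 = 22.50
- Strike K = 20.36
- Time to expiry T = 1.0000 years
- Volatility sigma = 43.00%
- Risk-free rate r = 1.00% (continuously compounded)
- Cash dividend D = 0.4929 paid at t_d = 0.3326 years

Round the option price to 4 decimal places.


PV(D) = D * exp(-r * t_d) = 0.4929 * 0.99667953 = 0.49126334
S_0' = S_0 - PV(D) = 22.5000 - 0.49126334 = 22.00873666
d1 = (ln(S_0'/K) + (r + sigma^2/2)*T) / (sigma*sqrt(T)) = 0.41934257
d2 = d1 - sigma*sqrt(T) = -0.01065743
exp(-rT) = 0.99004983
N(d1) = 0.66251710; N(d2) = 0.49574838
C = S_0' * N(d1) - K * exp(-rT) * N(d2) = 22.00873666 * 0.66251710 - 20.3600 * 0.99004983 * 0.49574838 = 4.5882

Answer: Price = 4.5882


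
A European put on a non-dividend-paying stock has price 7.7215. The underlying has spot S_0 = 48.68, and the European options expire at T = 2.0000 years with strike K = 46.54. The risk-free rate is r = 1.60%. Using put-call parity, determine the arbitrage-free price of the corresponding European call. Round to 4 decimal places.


Answer: Call price = 11.3272

Derivation:
Put-call parity: C - P = S_0 * exp(-qT) - K * exp(-rT).
S_0 * exp(-qT) = 48.6800 * 1.00000000 = 48.68000000
K * exp(-rT) = 46.5400 * 0.96850658 = 45.07429633
C = P + S*exp(-qT) - K*exp(-rT)
C = 7.7215 + 48.68000000 - 45.07429633 = 11.3272


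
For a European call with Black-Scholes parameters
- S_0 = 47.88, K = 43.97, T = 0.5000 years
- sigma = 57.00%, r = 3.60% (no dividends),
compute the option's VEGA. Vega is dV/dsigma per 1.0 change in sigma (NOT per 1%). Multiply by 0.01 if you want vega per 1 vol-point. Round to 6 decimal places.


d1 = 0.4575484471; d2 = 0.0544975818
phi(d1) = 0.3592941654; exp(-qT) = 1.0000000000; exp(-rT) = 0.9821610324
Vega = S * exp(-qT) * phi(d1) * sqrt(T) = 47.8800 * 1.0000000000 * 0.3592941654 * 0.7071067812 = 12.164361

Answer: Vega = 12.164361


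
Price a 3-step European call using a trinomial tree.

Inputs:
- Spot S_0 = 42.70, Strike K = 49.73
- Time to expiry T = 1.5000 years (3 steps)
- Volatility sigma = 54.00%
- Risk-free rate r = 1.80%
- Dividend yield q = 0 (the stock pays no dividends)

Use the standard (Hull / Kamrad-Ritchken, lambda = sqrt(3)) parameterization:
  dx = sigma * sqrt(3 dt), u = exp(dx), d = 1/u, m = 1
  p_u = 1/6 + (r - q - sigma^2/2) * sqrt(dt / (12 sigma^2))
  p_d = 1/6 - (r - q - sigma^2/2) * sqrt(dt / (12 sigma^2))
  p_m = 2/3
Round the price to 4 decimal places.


Answer: Price = V(0,0) = 8.7946

Derivation:
dt = T/N = 0.500000; dx = sigma*sqrt(3*dt) = 0.661362
u = exp(dx) = 1.937430; d = 1/u = 0.516148
p_u = 0.118357, p_m = 0.666667, p_d = 0.214976
Discount per step: exp(-r*dt) = 0.991040
Stock lattice S(k, j) with j the centered position index:
  k=0: S(0,+0) = 42.7000
  k=1: S(1,-1) = 22.0395; S(1,+0) = 42.7000; S(1,+1) = 82.7283
  k=2: S(2,-2) = 11.3756; S(2,-1) = 22.0395; S(2,+0) = 42.7000; S(2,+1) = 82.7283; S(2,+2) = 160.2802
  k=3: S(3,-3) = 5.8715; S(3,-2) = 11.3756; S(3,-1) = 22.0395; S(3,+0) = 42.7000; S(3,+1) = 82.7283; S(3,+2) = 160.2802; S(3,+3) = 310.5316
Terminal payoffs V(N, j) = max(S_T - K, 0):
  V(3,-3) = 0.000000; V(3,-2) = 0.000000; V(3,-1) = 0.000000; V(3,+0) = 0.000000; V(3,+1) = 32.998251; V(3,+2) = 110.550176; V(3,+3) = 260.801583
Backward induction: V(k, j) = exp(-r*dt) * [p_u * V(k+1, j+1) + p_m * V(k+1, j) + p_d * V(k+1, j-1)]
  V(2,-2) = exp(-r*dt) * [p_u*0.000000 + p_m*0.000000 + p_d*0.000000] = 0.000000
  V(2,-1) = exp(-r*dt) * [p_u*0.000000 + p_m*0.000000 + p_d*0.000000] = 0.000000
  V(2,+0) = exp(-r*dt) * [p_u*32.998251 + p_m*0.000000 + p_d*0.000000] = 3.870591
  V(2,+1) = exp(-r*dt) * [p_u*110.550176 + p_m*32.998251 + p_d*0.000000] = 34.768920
  V(2,+2) = exp(-r*dt) * [p_u*260.801583 + p_m*110.550176 + p_d*32.998251] = 110.661271
  V(1,-1) = exp(-r*dt) * [p_u*3.870591 + p_m*0.000000 + p_d*0.000000] = 0.454008
  V(1,+0) = exp(-r*dt) * [p_u*34.768920 + p_m*3.870591 + p_d*0.000000] = 6.635559
  V(1,+1) = exp(-r*dt) * [p_u*110.661271 + p_m*34.768920 + p_d*3.870591] = 36.776450
  V(0,+0) = exp(-r*dt) * [p_u*36.776450 + p_m*6.635559 + p_d*0.454008] = 8.794560


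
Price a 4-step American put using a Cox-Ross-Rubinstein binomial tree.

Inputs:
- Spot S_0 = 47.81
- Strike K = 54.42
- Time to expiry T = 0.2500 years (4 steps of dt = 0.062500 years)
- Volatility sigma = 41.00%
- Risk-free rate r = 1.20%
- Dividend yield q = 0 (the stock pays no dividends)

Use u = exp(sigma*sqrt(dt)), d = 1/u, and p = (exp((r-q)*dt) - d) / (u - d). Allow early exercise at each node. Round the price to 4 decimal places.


Answer: Price = V(0,0) = 8.3679

Derivation:
dt = T/N = 0.062500
u = exp(sigma*sqrt(dt)) = 1.107937; d = 1/u = 0.902578
p = (exp((r-q)*dt) - d) / (u - d) = 0.478051
Discount per step: exp(-r*dt) = 0.999250
Stock lattice S(k, i) with i counting down-moves:
  k=0: S(0,0) = 47.8100
  k=1: S(1,0) = 52.9705; S(1,1) = 43.1523
  k=2: S(2,0) = 58.6880; S(2,1) = 47.8100; S(2,2) = 38.9483
  k=3: S(3,0) = 65.0226; S(3,1) = 52.9705; S(3,2) = 43.1523; S(3,3) = 35.1539
  k=4: S(4,0) = 72.0410; S(4,1) = 58.6880; S(4,2) = 47.8100; S(4,3) = 38.9483; S(4,4) = 31.7291
Terminal payoffs V(N, i) = max(K - S_T, 0):
  V(4,0) = 0.000000; V(4,1) = 0.000000; V(4,2) = 6.610000; V(4,3) = 15.471712; V(4,4) = 22.690882
Backward induction: V(k, i) = exp(-r*dt) * [p * V(k+1, i) + (1-p) * V(k+1, i+1)]; then take max(V_cont, immediate exercise) for American.
  V(3,0) = exp(-r*dt) * [p*0.000000 + (1-p)*0.000000] = 0.000000; exercise = 0.000000; V(3,0) = max -> 0.000000
  V(3,1) = exp(-r*dt) * [p*0.000000 + (1-p)*6.610000] = 3.447497; exercise = 1.449518; V(3,1) = max -> 3.447497
  V(3,2) = exp(-r*dt) * [p*6.610000 + (1-p)*15.471712] = 11.226939; exercise = 11.267739; V(3,2) = max -> 11.267739
  V(3,3) = exp(-r*dt) * [p*15.471712 + (1-p)*22.690882] = 19.225326; exercise = 19.266126; V(3,3) = max -> 19.266126
  V(2,0) = exp(-r*dt) * [p*0.000000 + (1-p)*3.447497] = 1.798069; exercise = 0.000000; V(2,0) = max -> 1.798069
  V(2,1) = exp(-r*dt) * [p*3.447497 + (1-p)*11.267739] = 7.523620; exercise = 6.610000; V(2,1) = max -> 7.523620
  V(2,2) = exp(-r*dt) * [p*11.267739 + (1-p)*19.266126] = 15.430912; exercise = 15.471712; V(2,2) = max -> 15.471712
  V(1,0) = exp(-r*dt) * [p*1.798069 + (1-p)*7.523620] = 4.782926; exercise = 1.449518; V(1,0) = max -> 4.782926
  V(1,1) = exp(-r*dt) * [p*7.523620 + (1-p)*15.471712] = 11.663368; exercise = 11.267739; V(1,1) = max -> 11.663368
  V(0,0) = exp(-r*dt) * [p*4.782926 + (1-p)*11.663368] = 8.367889; exercise = 6.610000; V(0,0) = max -> 8.367889


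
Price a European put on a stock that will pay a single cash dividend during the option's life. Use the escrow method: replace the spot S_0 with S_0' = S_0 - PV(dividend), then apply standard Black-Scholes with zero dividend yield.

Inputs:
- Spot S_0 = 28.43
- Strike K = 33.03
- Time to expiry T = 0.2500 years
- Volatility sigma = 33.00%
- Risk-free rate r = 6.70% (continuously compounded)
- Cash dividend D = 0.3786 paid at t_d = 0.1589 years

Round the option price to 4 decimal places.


Answer: Price = 4.9364

Derivation:
PV(D) = D * exp(-r * t_d) = 0.3786 * 0.98941017 = 0.37459069
S_0' = S_0 - PV(D) = 28.4300 - 0.37459069 = 28.05540931
d1 = (ln(S_0'/K) + (r + sigma^2/2)*T) / (sigma*sqrt(T)) = -0.80528655
d2 = d1 - sigma*sqrt(T) = -0.97028655
exp(-rT) = 0.98338950
N(-d1) = 0.78967283; N(-d2) = 0.83404816
P = K * exp(-rT) * N(-d2) - S_0' * N(-d1) = 33.0300 * 0.98338950 * 0.83404816 - 28.05540931 * 0.78967283 = 4.9364


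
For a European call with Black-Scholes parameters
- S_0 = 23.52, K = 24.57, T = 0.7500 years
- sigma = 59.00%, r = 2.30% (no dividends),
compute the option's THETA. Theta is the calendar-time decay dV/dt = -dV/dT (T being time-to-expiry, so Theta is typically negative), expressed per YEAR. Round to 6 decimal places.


d1 = 0.2037604856; d2 = -0.3071945027
phi(d1) = 0.3907459396; exp(-qT) = 1.0000000000; exp(-rT) = 0.9828979294
Theta = -S*exp(-qT)*phi(d1)*sigma/(2*sqrt(T)) - r*K*exp(-rT)*N(d2) + q*S*exp(-qT)*N(d1)
N(d1) = 0.5807296635; N(d2) = 0.3793476648; sqrt(T) = 0.8660254038
Term 1 = -23.5200 * 1.0000000000 * 0.3907459396 * 0.5900 / (2 * 0.8660254038) = -3.1305682436
Term 2 = -0.0230 * 24.5700 * 0.9828979294 * 0.3793476648 = -0.2107069340
Term 3 = 0 (no dividend yield, q = 0)
Theta = -3.1305682436 + (-0.2107069340) + (0.0000000000) = -3.341275

Answer: Theta = -3.341275


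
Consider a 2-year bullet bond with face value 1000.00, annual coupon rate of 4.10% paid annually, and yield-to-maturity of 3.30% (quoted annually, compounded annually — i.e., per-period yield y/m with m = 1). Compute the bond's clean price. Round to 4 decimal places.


Coupon per period c = face * coupon_rate / m = 41.000000
Periods per year m = 1; per-period yield y/m = 0.033000
Number of cashflows N = 2
Cashflows (t years, CF_t, discount factor 1/(1+y/m)^(m*t), PV):
  t = 1.0000: CF_t = 41.000000, DF = 0.968054, PV = 39.690223
  t = 2.0000: CF_t = 1041.000000, DF = 0.937129, PV = 975.551243
Price P = sum_t PV_t = 1015.241465

Answer: Price = 1015.2415


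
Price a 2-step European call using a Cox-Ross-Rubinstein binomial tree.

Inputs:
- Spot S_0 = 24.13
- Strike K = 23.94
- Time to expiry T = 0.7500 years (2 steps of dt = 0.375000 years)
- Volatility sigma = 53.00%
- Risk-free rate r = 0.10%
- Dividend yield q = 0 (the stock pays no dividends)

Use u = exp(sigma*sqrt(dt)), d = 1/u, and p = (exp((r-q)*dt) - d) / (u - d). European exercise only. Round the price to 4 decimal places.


Answer: Price = V(0,0) = 4.0154

Derivation:
dt = T/N = 0.375000
u = exp(sigma*sqrt(dt)) = 1.383418; d = 1/u = 0.722847
p = (exp((r-q)*dt) - d) / (u - d) = 0.420133
Discount per step: exp(-r*dt) = 0.999625
Stock lattice S(k, i) with i counting down-moves:
  k=0: S(0,0) = 24.1300
  k=1: S(1,0) = 33.3819; S(1,1) = 17.4423
  k=2: S(2,0) = 46.1811; S(2,1) = 24.1300; S(2,2) = 12.6081
Terminal payoffs V(N, i) = max(S_T - K, 0):
  V(2,0) = 22.241102; V(2,1) = 0.190000; V(2,2) = 0.000000
Backward induction: V(k, i) = exp(-r*dt) * [p * V(k+1, i) + (1-p) * V(k+1, i+1)].
  V(1,0) = exp(-r*dt) * [p*22.241102 + (1-p)*0.190000] = 9.450857
  V(1,1) = exp(-r*dt) * [p*0.190000 + (1-p)*0.000000] = 0.079795
  V(0,0) = exp(-r*dt) * [p*9.450857 + (1-p)*0.079795] = 4.015384


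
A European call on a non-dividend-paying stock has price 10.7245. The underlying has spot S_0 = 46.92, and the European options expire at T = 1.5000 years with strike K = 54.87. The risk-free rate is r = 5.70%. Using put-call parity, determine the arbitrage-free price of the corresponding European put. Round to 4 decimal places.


Answer: Put price = 14.1781

Derivation:
Put-call parity: C - P = S_0 * exp(-qT) - K * exp(-rT).
S_0 * exp(-qT) = 46.9200 * 1.00000000 = 46.92000000
K * exp(-rT) = 54.8700 * 0.91805314 = 50.37357596
P = C - S*exp(-qT) + K*exp(-rT)
P = 10.7245 - 46.92000000 + 50.37357596 = 14.1781


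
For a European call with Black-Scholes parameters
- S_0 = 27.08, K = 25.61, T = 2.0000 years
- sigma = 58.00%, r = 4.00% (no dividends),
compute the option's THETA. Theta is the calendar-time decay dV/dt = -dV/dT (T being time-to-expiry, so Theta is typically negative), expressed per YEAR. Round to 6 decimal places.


d1 = 0.5756977495; d2 = -0.2445461166
phi(d1) = 0.3380192330; exp(-qT) = 1.0000000000; exp(-rT) = 0.9231163464
Theta = -S*exp(-qT)*phi(d1)*sigma/(2*sqrt(T)) - r*K*exp(-rT)*N(d2) + q*S*exp(-qT)*N(d1)
N(d1) = 0.7175902516; N(d2) = 0.4034039450; sqrt(T) = 1.4142135624
Term 1 = -27.0800 * 1.0000000000 * 0.3380192330 * 0.5800 / (2 * 1.4142135624) = -1.8770380310
Term 2 = -0.0400 * 25.6100 * 0.9231163464 * 0.4034039450 = -0.3814750620
Term 3 = 0 (no dividend yield, q = 0)
Theta = -1.8770380310 + (-0.3814750620) + (0.0000000000) = -2.258513

Answer: Theta = -2.258513


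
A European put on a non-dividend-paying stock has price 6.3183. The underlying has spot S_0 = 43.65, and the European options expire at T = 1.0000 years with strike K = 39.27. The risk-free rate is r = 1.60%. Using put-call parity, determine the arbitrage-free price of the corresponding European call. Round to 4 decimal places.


Put-call parity: C - P = S_0 * exp(-qT) - K * exp(-rT).
S_0 * exp(-qT) = 43.6500 * 1.00000000 = 43.65000000
K * exp(-rT) = 39.2700 * 0.98412732 = 38.64667986
C = P + S*exp(-qT) - K*exp(-rT)
C = 6.3183 + 43.65000000 - 38.64667986 = 11.3216

Answer: Call price = 11.3216


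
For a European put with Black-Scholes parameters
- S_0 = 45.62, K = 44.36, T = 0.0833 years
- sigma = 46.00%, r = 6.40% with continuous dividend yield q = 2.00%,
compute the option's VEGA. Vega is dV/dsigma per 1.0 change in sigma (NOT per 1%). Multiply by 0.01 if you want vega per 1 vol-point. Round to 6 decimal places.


Answer: Vega = 5.005769

Derivation:
d1 = 0.3049500921; d2 = 0.1721860909
phi(d1) = 0.3808171987; exp(-qT) = 0.9983353870; exp(-rT) = 0.9946829856
Vega = S * exp(-qT) * phi(d1) * sqrt(T) = 45.6200 * 0.9983353870 * 0.3808171987 * 0.2886173938 = 5.005769


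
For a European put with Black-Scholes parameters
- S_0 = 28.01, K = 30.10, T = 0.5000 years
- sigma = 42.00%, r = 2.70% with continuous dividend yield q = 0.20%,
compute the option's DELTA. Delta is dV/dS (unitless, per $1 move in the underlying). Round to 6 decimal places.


d1 = -0.0517318731; d2 = -0.3487167212
phi(d1) = 0.3984088154; exp(-qT) = 0.9990004998; exp(-rT) = 0.9865907163
N(-d1) = 0.5206288299
Delta = -exp(-qT) * N(-d1) = -0.9990004998 * 0.5206288299 = -0.520108

Answer: Delta = -0.520108


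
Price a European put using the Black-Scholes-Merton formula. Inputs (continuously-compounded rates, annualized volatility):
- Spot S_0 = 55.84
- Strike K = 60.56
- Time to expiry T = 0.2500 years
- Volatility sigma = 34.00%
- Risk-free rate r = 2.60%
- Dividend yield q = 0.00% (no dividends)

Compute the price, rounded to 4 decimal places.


Answer: Price = 6.4646

Derivation:
d1 = (ln(S/K) + (r - q + 0.5*sigma^2) * T) / (sigma * sqrt(T)) = -0.35408324
d2 = d1 - sigma * sqrt(T) = -0.52408324
exp(-rT) = 0.99352108; exp(-qT) = 1.00000000
P = K * exp(-rT) * N(-d2) - S_0 * exp(-qT) * N(-d1)
N(-d1) = 0.63836175; N(-d2) = 0.69988968
P = 60.5600 * 0.99352108 * 0.69988968 - 55.8400 * 1.00000000 * 0.63836175 = 6.4646


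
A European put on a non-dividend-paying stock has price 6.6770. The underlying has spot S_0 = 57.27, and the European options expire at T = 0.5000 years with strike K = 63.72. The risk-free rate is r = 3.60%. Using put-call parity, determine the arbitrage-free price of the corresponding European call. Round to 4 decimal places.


Put-call parity: C - P = S_0 * exp(-qT) - K * exp(-rT).
S_0 * exp(-qT) = 57.2700 * 1.00000000 = 57.27000000
K * exp(-rT) = 63.7200 * 0.98216103 = 62.58330098
C = P + S*exp(-qT) - K*exp(-rT)
C = 6.6770 + 57.27000000 - 62.58330098 = 1.3637

Answer: Call price = 1.3637


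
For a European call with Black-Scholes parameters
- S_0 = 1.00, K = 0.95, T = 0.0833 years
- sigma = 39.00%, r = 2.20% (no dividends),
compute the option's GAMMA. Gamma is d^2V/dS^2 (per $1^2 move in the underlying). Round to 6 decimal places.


Answer: Gamma = 3.082671

Derivation:
d1 = 0.5282555567; d2 = 0.4156947731
phi(d1) = 0.3469878550; exp(-qT) = 1.0000000000; exp(-rT) = 0.9981690782
Gamma = exp(-qT) * phi(d1) / (S * sigma * sqrt(T)) = 1.0000000000 * 0.3469878550 / (1.0000 * 0.3900 * 0.2886173938) = 3.082671


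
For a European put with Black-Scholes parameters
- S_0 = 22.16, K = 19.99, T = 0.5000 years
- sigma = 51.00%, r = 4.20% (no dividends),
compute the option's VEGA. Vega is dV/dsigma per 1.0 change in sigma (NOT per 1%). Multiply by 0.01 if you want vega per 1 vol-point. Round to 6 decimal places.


d1 = 0.5243174969; d2 = 0.1636930385
phi(d1) = 0.3477077496; exp(-qT) = 1.0000000000; exp(-rT) = 0.9792189646
Vega = S * exp(-qT) * phi(d1) * sqrt(T) = 22.1600 * 1.0000000000 * 0.3477077496 * 0.7071067812 = 5.448402

Answer: Vega = 5.448402


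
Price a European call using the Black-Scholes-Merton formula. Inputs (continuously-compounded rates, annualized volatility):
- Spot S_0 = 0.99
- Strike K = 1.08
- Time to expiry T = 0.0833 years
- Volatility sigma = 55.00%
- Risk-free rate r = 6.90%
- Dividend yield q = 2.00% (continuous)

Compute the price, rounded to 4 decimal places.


Answer: Price = 0.0312

Derivation:
d1 = (ln(S/K) + (r - q + 0.5*sigma^2) * T) / (sigma * sqrt(T)) = -0.44305622
d2 = d1 - sigma * sqrt(T) = -0.60179578
exp(-rT) = 0.99426879; exp(-qT) = 0.99833539
C = S_0 * exp(-qT) * N(d1) - K * exp(-rT) * N(d2)
N(d1) = 0.32886254; N(d2) = 0.27365504
C = 0.9900 * 0.99833539 * 0.32886254 - 1.0800 * 0.99426879 * 0.27365504 = 0.0312


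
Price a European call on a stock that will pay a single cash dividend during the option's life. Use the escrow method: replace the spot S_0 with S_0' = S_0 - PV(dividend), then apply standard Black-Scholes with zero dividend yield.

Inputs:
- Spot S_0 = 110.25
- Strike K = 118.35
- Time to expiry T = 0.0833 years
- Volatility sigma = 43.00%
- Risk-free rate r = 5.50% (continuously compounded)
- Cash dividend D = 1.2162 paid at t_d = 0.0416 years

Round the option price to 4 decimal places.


PV(D) = D * exp(-r * t_d) = 1.2162 * 0.99771462 = 1.21342052
S_0' = S_0 - PV(D) = 110.2500 - 1.21342052 = 109.03657948
d1 = (ln(S_0'/K) + (r + sigma^2/2)*T) / (sigma*sqrt(T)) = -0.56146057
d2 = d1 - sigma*sqrt(T) = -0.68556605
exp(-rT) = 0.99542898
N(d1) = 0.28724180; N(d2) = 0.24649340
C = S_0' * N(d1) - K * exp(-rT) * N(d2) = 109.03657948 * 0.28724180 - 118.3500 * 0.99542898 * 0.24649340 = 2.2807

Answer: Price = 2.2807


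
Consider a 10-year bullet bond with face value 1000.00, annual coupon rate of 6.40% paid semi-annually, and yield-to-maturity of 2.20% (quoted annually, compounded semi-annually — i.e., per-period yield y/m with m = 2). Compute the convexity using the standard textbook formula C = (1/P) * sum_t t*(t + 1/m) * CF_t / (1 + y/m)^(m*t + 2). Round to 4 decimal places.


Coupon per period c = face * coupon_rate / m = 32.000000
Periods per year m = 2; per-period yield y/m = 0.011000
Number of cashflows N = 20
Cashflows (t years, CF_t, discount factor 1/(1+y/m)^(m*t), PV):
  t = 0.5000: CF_t = 32.000000, DF = 0.989120, PV = 31.651830
  t = 1.0000: CF_t = 32.000000, DF = 0.978358, PV = 31.307448
  t = 1.5000: CF_t = 32.000000, DF = 0.967713, PV = 30.966813
  t = 2.0000: CF_t = 32.000000, DF = 0.957184, PV = 30.629884
  t = 2.5000: CF_t = 32.000000, DF = 0.946769, PV = 30.296621
  t = 3.0000: CF_t = 32.000000, DF = 0.936468, PV = 29.966985
  t = 3.5000: CF_t = 32.000000, DF = 0.926279, PV = 29.640934
  t = 4.0000: CF_t = 32.000000, DF = 0.916201, PV = 29.318432
  t = 4.5000: CF_t = 32.000000, DF = 0.906232, PV = 28.999438
  t = 5.0000: CF_t = 32.000000, DF = 0.896372, PV = 28.683915
  t = 5.5000: CF_t = 32.000000, DF = 0.886620, PV = 28.371825
  t = 6.0000: CF_t = 32.000000, DF = 0.876973, PV = 28.063130
  t = 6.5000: CF_t = 32.000000, DF = 0.867431, PV = 27.757794
  t = 7.0000: CF_t = 32.000000, DF = 0.857993, PV = 27.455781
  t = 7.5000: CF_t = 32.000000, DF = 0.848658, PV = 27.157053
  t = 8.0000: CF_t = 32.000000, DF = 0.839424, PV = 26.861576
  t = 8.5000: CF_t = 32.000000, DF = 0.830291, PV = 26.569314
  t = 9.0000: CF_t = 32.000000, DF = 0.821257, PV = 26.280231
  t = 9.5000: CF_t = 32.000000, DF = 0.812322, PV = 25.994294
  t = 10.0000: CF_t = 1032.000000, DF = 0.803483, PV = 829.194830
Price P = sum_t PV_t = 1375.168127
Convexity numerator sum_t t*(t + 1/m) * CF_t / (1+y/m)^(m*t + 2):
  t = 0.5000: term = 15.483407
  t = 1.0000: term = 45.944826
  t = 1.5000: term = 90.889864
  t = 2.0000: term = 149.834923
  t = 2.5000: term = 222.307007
  t = 3.0000: term = 307.843532
  t = 3.5000: term = 405.992129
  t = 4.0000: term = 516.310465
  t = 4.5000: term = 638.366054
  t = 5.0000: term = 771.736081
  t = 5.5000: term = 916.007217
  t = 6.0000: term = 1070.775454
  t = 6.5000: term = 1235.645925
  t = 7.0000: term = 1410.232737
  t = 7.5000: term = 1594.158810
  t = 8.0000: term = 1787.055705
  t = 8.5000: term = 1988.563470
  t = 9.0000: term = 2198.330479
  t = 9.5000: term = 2416.013275
  t = 10.0000: term = 85181.164579
Convexity = (1/P) * sum = 102962.655939 / 1375.168127 = 74.872777

Answer: Convexity = 74.8728


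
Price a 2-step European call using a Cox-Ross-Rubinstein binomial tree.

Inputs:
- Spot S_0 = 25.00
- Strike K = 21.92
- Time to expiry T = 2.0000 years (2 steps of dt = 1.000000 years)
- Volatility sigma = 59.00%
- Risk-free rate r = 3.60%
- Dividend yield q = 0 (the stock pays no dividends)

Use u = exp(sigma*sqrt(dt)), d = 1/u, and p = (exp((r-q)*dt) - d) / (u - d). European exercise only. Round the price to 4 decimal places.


Answer: Price = V(0,0) = 9.5981

Derivation:
dt = T/N = 1.000000
u = exp(sigma*sqrt(dt)) = 1.803988; d = 1/u = 0.554327
p = (exp((r-q)*dt) - d) / (u - d) = 0.385967
Discount per step: exp(-r*dt) = 0.964640
Stock lattice S(k, i) with i counting down-moves:
  k=0: S(0,0) = 25.0000
  k=1: S(1,0) = 45.0997; S(1,1) = 13.8582
  k=2: S(2,0) = 81.3594; S(2,1) = 25.0000; S(2,2) = 7.6820
Terminal payoffs V(N, i) = max(S_T - K, 0):
  V(2,0) = 59.439355; V(2,1) = 3.080000; V(2,2) = 0.000000
Backward induction: V(k, i) = exp(-r*dt) * [p * V(k+1, i) + (1-p) * V(k+1, i+1)].
  V(1,0) = exp(-r*dt) * [p*59.439355 + (1-p)*3.080000] = 23.954795
  V(1,1) = exp(-r*dt) * [p*3.080000 + (1-p)*0.000000] = 1.146745
  V(0,0) = exp(-r*dt) * [p*23.954795 + (1-p)*1.146745] = 9.598085


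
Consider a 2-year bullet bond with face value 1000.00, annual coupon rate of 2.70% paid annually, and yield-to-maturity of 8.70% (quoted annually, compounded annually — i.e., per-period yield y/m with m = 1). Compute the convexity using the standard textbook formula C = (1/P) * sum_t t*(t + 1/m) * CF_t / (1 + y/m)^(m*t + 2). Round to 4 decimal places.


Coupon per period c = face * coupon_rate / m = 27.000000
Periods per year m = 1; per-period yield y/m = 0.087000
Number of cashflows N = 2
Cashflows (t years, CF_t, discount factor 1/(1+y/m)^(m*t), PV):
  t = 1.0000: CF_t = 27.000000, DF = 0.919963, PV = 24.839006
  t = 2.0000: CF_t = 1027.000000, DF = 0.846332, PV = 869.183264
Price P = sum_t PV_t = 894.022270
Convexity numerator sum_t t*(t + 1/m) * CF_t / (1+y/m)^(m*t + 2):
  t = 1.0000: term = 42.044107
  t = 2.0000: term = 4413.707184
Convexity = (1/P) * sum = 4455.751291 / 894.022270 = 4.983938

Answer: Convexity = 4.9839


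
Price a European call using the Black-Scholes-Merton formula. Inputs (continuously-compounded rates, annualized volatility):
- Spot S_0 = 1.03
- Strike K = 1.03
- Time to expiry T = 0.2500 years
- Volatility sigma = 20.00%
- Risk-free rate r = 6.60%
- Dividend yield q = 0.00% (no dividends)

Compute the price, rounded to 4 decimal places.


d1 = (ln(S/K) + (r - q + 0.5*sigma^2) * T) / (sigma * sqrt(T)) = 0.21500000
d2 = d1 - sigma * sqrt(T) = 0.11500000
exp(-rT) = 0.98363538; exp(-qT) = 1.00000000
C = S_0 * exp(-qT) * N(d1) - K * exp(-rT) * N(d2)
N(d1) = 0.58511634; N(d2) = 0.54577744
C = 1.0300 * 1.00000000 * 0.58511634 - 1.0300 * 0.98363538 * 0.54577744 = 0.0497

Answer: Price = 0.0497


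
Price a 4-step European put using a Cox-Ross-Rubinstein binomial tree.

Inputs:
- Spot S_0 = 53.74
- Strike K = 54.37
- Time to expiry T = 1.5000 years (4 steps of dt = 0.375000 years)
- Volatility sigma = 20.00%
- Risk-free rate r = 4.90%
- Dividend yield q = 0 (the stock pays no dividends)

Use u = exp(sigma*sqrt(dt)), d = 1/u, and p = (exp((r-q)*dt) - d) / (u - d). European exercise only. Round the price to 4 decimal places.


Answer: Price = V(0,0) = 3.4189

Derivation:
dt = T/N = 0.375000
u = exp(sigma*sqrt(dt)) = 1.130290; d = 1/u = 0.884728
p = (exp((r-q)*dt) - d) / (u - d) = 0.544940
Discount per step: exp(-r*dt) = 0.981793
Stock lattice S(k, i) with i counting down-moves:
  k=0: S(0,0) = 53.7400
  k=1: S(1,0) = 60.7418; S(1,1) = 47.5453
  k=2: S(2,0) = 68.6559; S(2,1) = 53.7400; S(2,2) = 42.0647
  k=3: S(3,0) = 77.6011; S(3,1) = 60.7418; S(3,2) = 47.5453; S(3,3) = 37.2158
  k=4: S(4,0) = 87.7117; S(4,1) = 68.6559; S(4,2) = 53.7400; S(4,3) = 42.0647; S(4,4) = 32.9259
Terminal payoffs V(N, i) = max(K - S_T, 0):
  V(4,0) = 0.000000; V(4,1) = 0.000000; V(4,2) = 0.630000; V(4,3) = 12.305312; V(4,4) = 21.444098
Backward induction: V(k, i) = exp(-r*dt) * [p * V(k+1, i) + (1-p) * V(k+1, i+1)].
  V(3,0) = exp(-r*dt) * [p*0.000000 + (1-p)*0.000000] = 0.000000
  V(3,1) = exp(-r*dt) * [p*0.000000 + (1-p)*0.630000] = 0.281468
  V(3,2) = exp(-r*dt) * [p*0.630000 + (1-p)*12.305312] = 5.834766
  V(3,3) = exp(-r*dt) * [p*12.305312 + (1-p)*21.444098] = 16.164247
  V(2,0) = exp(-r*dt) * [p*0.000000 + (1-p)*0.281468] = 0.125753
  V(2,1) = exp(-r*dt) * [p*0.281468 + (1-p)*5.834766] = 2.757417
  V(2,2) = exp(-r*dt) * [p*5.834766 + (1-p)*16.164247] = 10.343484
  V(1,0) = exp(-r*dt) * [p*0.125753 + (1-p)*2.757417] = 1.299225
  V(1,1) = exp(-r*dt) * [p*2.757417 + (1-p)*10.343484] = 6.096477
  V(0,0) = exp(-r*dt) * [p*1.299225 + (1-p)*6.096477] = 3.418861


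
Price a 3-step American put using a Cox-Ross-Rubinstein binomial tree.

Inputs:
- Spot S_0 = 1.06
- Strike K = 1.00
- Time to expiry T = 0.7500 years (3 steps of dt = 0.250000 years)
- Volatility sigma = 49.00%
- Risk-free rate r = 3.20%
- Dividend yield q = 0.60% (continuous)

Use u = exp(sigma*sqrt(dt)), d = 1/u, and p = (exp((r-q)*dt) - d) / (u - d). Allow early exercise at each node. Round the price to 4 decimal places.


Answer: Price = V(0,0) = 0.1487

Derivation:
dt = T/N = 0.250000
u = exp(sigma*sqrt(dt)) = 1.277621; d = 1/u = 0.782705
p = (exp((r-q)*dt) - d) / (u - d) = 0.452231
Discount per step: exp(-r*dt) = 0.992032
Stock lattice S(k, i) with i counting down-moves:
  k=0: S(0,0) = 1.0600
  k=1: S(1,0) = 1.3543; S(1,1) = 0.8297
  k=2: S(2,0) = 1.7303; S(2,1) = 1.0600; S(2,2) = 0.6494
  k=3: S(3,0) = 2.2106; S(3,1) = 1.3543; S(3,2) = 0.8297; S(3,3) = 0.5083
Terminal payoffs V(N, i) = max(K - S_T, 0):
  V(3,0) = 0.000000; V(3,1) = 0.000000; V(3,2) = 0.170333; V(3,3) = 0.491724
Backward induction: V(k, i) = exp(-r*dt) * [p * V(k+1, i) + (1-p) * V(k+1, i+1)]; then take max(V_cont, immediate exercise) for American.
  V(2,0) = exp(-r*dt) * [p*0.000000 + (1-p)*0.000000] = 0.000000; exercise = 0.000000; V(2,0) = max -> 0.000000
  V(2,1) = exp(-r*dt) * [p*0.000000 + (1-p)*0.170333] = 0.092560; exercise = 0.000000; V(2,1) = max -> 0.092560
  V(2,2) = exp(-r*dt) * [p*0.170333 + (1-p)*0.491724] = 0.343621; exercise = 0.350616; V(2,2) = max -> 0.350616
  V(1,0) = exp(-r*dt) * [p*0.000000 + (1-p)*0.092560] = 0.050297; exercise = 0.000000; V(1,0) = max -> 0.050297
  V(1,1) = exp(-r*dt) * [p*0.092560 + (1-p)*0.350616] = 0.232051; exercise = 0.170333; V(1,1) = max -> 0.232051
  V(0,0) = exp(-r*dt) * [p*0.050297 + (1-p)*0.232051] = 0.148662; exercise = 0.000000; V(0,0) = max -> 0.148662


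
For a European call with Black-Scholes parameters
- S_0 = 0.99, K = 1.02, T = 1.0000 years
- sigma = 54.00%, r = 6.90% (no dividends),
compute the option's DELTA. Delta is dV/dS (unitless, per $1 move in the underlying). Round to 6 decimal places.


d1 = 0.3424945127; d2 = -0.1975054873
phi(d1) = 0.3762167726; exp(-qT) = 1.0000000000; exp(-rT) = 0.9333266801
N(d1) = 0.6340106136
Delta = exp(-qT) * N(d1) = 1.0000000000 * 0.6340106136 = 0.634011

Answer: Delta = 0.634011


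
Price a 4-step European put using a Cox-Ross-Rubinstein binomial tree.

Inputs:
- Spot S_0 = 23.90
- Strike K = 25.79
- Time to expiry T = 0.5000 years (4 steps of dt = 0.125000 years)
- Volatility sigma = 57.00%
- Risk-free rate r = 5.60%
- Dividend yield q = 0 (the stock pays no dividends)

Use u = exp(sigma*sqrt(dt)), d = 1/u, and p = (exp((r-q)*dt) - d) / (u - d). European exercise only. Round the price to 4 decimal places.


Answer: Price = V(0,0) = 4.5681

Derivation:
dt = T/N = 0.125000
u = exp(sigma*sqrt(dt)) = 1.223267; d = 1/u = 0.817483
p = (exp((r-q)*dt) - d) / (u - d) = 0.467100
Discount per step: exp(-r*dt) = 0.993024
Stock lattice S(k, i) with i counting down-moves:
  k=0: S(0,0) = 23.9000
  k=1: S(1,0) = 29.2361; S(1,1) = 19.5378
  k=2: S(2,0) = 35.7636; S(2,1) = 23.9000; S(2,2) = 15.9718
  k=3: S(3,0) = 43.7484; S(3,1) = 29.2361; S(3,2) = 19.5378; S(3,3) = 13.0567
  k=4: S(4,0) = 53.5160; S(4,1) = 35.7636; S(4,2) = 23.9000; S(4,3) = 15.9718; S(4,4) = 10.6736
Terminal payoffs V(N, i) = max(K - S_T, 0):
  V(4,0) = 0.000000; V(4,1) = 0.000000; V(4,2) = 1.890000; V(4,3) = 9.818153; V(4,4) = 15.116365
Backward induction: V(k, i) = exp(-r*dt) * [p * V(k+1, i) + (1-p) * V(k+1, i+1)].
  V(3,0) = exp(-r*dt) * [p*0.000000 + (1-p)*0.000000] = 0.000000
  V(3,1) = exp(-r*dt) * [p*0.000000 + (1-p)*1.890000] = 1.000156
  V(3,2) = exp(-r*dt) * [p*1.890000 + (1-p)*9.818153] = 6.072262
  V(3,3) = exp(-r*dt) * [p*9.818153 + (1-p)*15.116365] = 12.553391
  V(2,0) = exp(-r*dt) * [p*0.000000 + (1-p)*1.000156] = 0.529266
  V(2,1) = exp(-r*dt) * [p*1.000156 + (1-p)*6.072262] = 3.677253
  V(2,2) = exp(-r*dt) * [p*6.072262 + (1-p)*12.553391] = 9.459609
  V(1,0) = exp(-r*dt) * [p*0.529266 + (1-p)*3.677253] = 2.191436
  V(1,1) = exp(-r*dt) * [p*3.677253 + (1-p)*9.459609] = 6.711528
  V(0,0) = exp(-r*dt) * [p*2.191436 + (1-p)*6.711528] = 4.568106


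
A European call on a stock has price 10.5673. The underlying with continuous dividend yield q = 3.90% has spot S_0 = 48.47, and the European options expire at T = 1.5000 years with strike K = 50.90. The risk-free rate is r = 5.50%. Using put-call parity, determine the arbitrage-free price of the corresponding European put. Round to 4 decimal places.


Answer: Put price = 11.7208

Derivation:
Put-call parity: C - P = S_0 * exp(-qT) - K * exp(-rT).
S_0 * exp(-qT) = 48.4700 * 0.94317824 = 45.71584931
K * exp(-rT) = 50.9000 * 0.92081144 = 46.86930219
P = C - S*exp(-qT) + K*exp(-rT)
P = 10.5673 - 45.71584931 + 46.86930219 = 11.7208


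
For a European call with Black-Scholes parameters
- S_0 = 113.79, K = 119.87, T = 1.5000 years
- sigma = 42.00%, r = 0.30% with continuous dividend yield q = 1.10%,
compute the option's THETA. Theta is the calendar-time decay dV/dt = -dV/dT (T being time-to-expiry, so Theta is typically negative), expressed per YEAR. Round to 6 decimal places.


d1 = 0.1326745165; d2 = -0.3817183294
phi(d1) = 0.3954464905; exp(-qT) = 0.9836353794; exp(-rT) = 0.9955101098
Theta = -S*exp(-qT)*phi(d1)*sigma/(2*sqrt(T)) - r*K*exp(-rT)*N(d2) + q*S*exp(-qT)*N(d1)
N(d1) = 0.5527746012; N(d2) = 0.3513351514; sqrt(T) = 1.2247448714
Term 1 = -113.7900 * 0.9836353794 * 0.3954464905 * 0.4200 / (2 * 1.2247448714) = -7.5892634558
Term 2 = -0.0030 * 119.8700 * 0.9955101098 * 0.3513351514 = -0.1257763648
Term 3 = 0.0110 * 113.7900 * 0.9836353794 * 0.5527746012 = 0.6805797196
Theta = -7.5892634558 + (-0.1257763648) + (0.6805797196) = -7.034460

Answer: Theta = -7.034460


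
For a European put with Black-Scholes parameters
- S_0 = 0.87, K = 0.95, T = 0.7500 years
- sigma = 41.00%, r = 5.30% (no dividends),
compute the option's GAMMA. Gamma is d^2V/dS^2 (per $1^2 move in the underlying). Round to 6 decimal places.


Answer: Gamma = 1.290322

Derivation:
d1 = 0.0417346149; d2 = -0.3133358007
phi(d1) = 0.3985949972; exp(-qT) = 1.0000000000; exp(-rT) = 0.9610296665
Gamma = exp(-qT) * phi(d1) / (S * sigma * sqrt(T)) = 1.0000000000 * 0.3985949972 / (0.8700 * 0.4100 * 0.8660254038) = 1.290322


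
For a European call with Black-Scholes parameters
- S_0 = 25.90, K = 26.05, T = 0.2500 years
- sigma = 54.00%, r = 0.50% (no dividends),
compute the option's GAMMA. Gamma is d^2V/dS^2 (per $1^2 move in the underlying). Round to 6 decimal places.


Answer: Gamma = 0.056651

Derivation:
d1 = 0.1182414834; d2 = -0.1517585166
phi(d1) = 0.3961631897; exp(-qT) = 1.0000000000; exp(-rT) = 0.9987507809
Gamma = exp(-qT) * phi(d1) / (S * sigma * sqrt(T)) = 1.0000000000 * 0.3961631897 / (25.9000 * 0.5400 * 0.5000000000) = 0.056651


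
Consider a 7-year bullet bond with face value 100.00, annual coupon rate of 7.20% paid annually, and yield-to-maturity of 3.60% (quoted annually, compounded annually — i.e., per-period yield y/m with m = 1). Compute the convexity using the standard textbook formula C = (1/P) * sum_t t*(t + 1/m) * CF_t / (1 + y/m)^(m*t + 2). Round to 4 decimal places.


Answer: Convexity = 41.0270

Derivation:
Coupon per period c = face * coupon_rate / m = 7.200000
Periods per year m = 1; per-period yield y/m = 0.036000
Number of cashflows N = 7
Cashflows (t years, CF_t, discount factor 1/(1+y/m)^(m*t), PV):
  t = 1.0000: CF_t = 7.200000, DF = 0.965251, PV = 6.949807
  t = 2.0000: CF_t = 7.200000, DF = 0.931709, PV = 6.708308
  t = 3.0000: CF_t = 7.200000, DF = 0.899333, PV = 6.475201
  t = 4.0000: CF_t = 7.200000, DF = 0.868082, PV = 6.250194
  t = 5.0000: CF_t = 7.200000, DF = 0.837917, PV = 6.033005
  t = 6.0000: CF_t = 7.200000, DF = 0.808801, PV = 5.823364
  t = 7.0000: CF_t = 107.200000, DF = 0.780696, PV = 83.690565
Price P = sum_t PV_t = 121.930444
Convexity numerator sum_t t*(t + 1/m) * CF_t / (1+y/m)^(m*t + 2):
  t = 1.0000: term = 12.950401
  t = 2.0000: term = 37.501162
  t = 3.0000: term = 72.396066
  t = 4.0000: term = 116.467287
  t = 5.0000: term = 168.630242
  t = 6.0000: term = 227.878705
  t = 7.0000: term = 4366.616120
Convexity = (1/P) * sum = 5002.439983 / 121.930444 = 41.026997


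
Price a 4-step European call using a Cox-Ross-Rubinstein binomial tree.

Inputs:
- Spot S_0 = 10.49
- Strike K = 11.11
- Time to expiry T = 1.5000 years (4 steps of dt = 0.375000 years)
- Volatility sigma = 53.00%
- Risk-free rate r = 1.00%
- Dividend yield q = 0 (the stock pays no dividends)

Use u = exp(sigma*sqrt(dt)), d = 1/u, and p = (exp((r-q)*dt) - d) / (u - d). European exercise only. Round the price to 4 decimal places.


dt = T/N = 0.375000
u = exp(sigma*sqrt(dt)) = 1.383418; d = 1/u = 0.722847
p = (exp((r-q)*dt) - d) / (u - d) = 0.425253
Discount per step: exp(-r*dt) = 0.996257
Stock lattice S(k, i) with i counting down-moves:
  k=0: S(0,0) = 10.4900
  k=1: S(1,0) = 14.5121; S(1,1) = 7.5827
  k=2: S(2,0) = 20.0762; S(2,1) = 10.4900; S(2,2) = 5.4811
  k=3: S(3,0) = 27.7738; S(3,1) = 14.5121; S(3,2) = 7.5827; S(3,3) = 3.9620
  k=4: S(4,0) = 38.4228; S(4,1) = 20.0762; S(4,2) = 10.4900; S(4,3) = 5.4811; S(4,4) = 2.8639
Terminal payoffs V(N, i) = max(S_T - K, 0):
  V(4,0) = 27.312837; V(4,1) = 8.966244; V(4,2) = 0.000000; V(4,3) = 0.000000; V(4,4) = 0.000000
Backward induction: V(k, i) = exp(-r*dt) * [p * V(k+1, i) + (1-p) * V(k+1, i+1)].
  V(3,0) = exp(-r*dt) * [p*27.312837 + (1-p)*8.966244] = 16.705425
  V(3,1) = exp(-r*dt) * [p*8.966244 + (1-p)*0.000000] = 3.798651
  V(3,2) = exp(-r*dt) * [p*0.000000 + (1-p)*0.000000] = 0.000000
  V(3,3) = exp(-r*dt) * [p*0.000000 + (1-p)*0.000000] = 0.000000
  V(2,0) = exp(-r*dt) * [p*16.705425 + (1-p)*3.798651] = 9.252534
  V(2,1) = exp(-r*dt) * [p*3.798651 + (1-p)*0.000000] = 1.609341
  V(2,2) = exp(-r*dt) * [p*0.000000 + (1-p)*0.000000] = 0.000000
  V(1,0) = exp(-r*dt) * [p*9.252534 + (1-p)*1.609341] = 4.841443
  V(1,1) = exp(-r*dt) * [p*1.609341 + (1-p)*0.000000] = 0.681816
  V(0,0) = exp(-r*dt) * [p*4.841443 + (1-p)*0.681816] = 2.441537

Answer: Price = V(0,0) = 2.4415


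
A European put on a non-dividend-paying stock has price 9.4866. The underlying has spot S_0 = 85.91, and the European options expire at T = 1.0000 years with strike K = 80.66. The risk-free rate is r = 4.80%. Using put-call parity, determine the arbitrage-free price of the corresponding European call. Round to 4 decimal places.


Put-call parity: C - P = S_0 * exp(-qT) - K * exp(-rT).
S_0 * exp(-qT) = 85.9100 * 1.00000000 = 85.91000000
K * exp(-rT) = 80.6600 * 0.95313379 = 76.87977127
C = P + S*exp(-qT) - K*exp(-rT)
C = 9.4866 + 85.91000000 - 76.87977127 = 18.5168

Answer: Call price = 18.5168


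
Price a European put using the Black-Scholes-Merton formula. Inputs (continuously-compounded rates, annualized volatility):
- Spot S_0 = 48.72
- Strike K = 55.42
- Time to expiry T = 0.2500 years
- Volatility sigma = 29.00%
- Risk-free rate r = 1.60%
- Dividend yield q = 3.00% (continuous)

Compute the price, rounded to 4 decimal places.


d1 = (ln(S/K) + (r - q + 0.5*sigma^2) * T) / (sigma * sqrt(T)) = -0.84026494
d2 = d1 - sigma * sqrt(T) = -0.98526494
exp(-rT) = 0.99600799; exp(-qT) = 0.99252805
P = K * exp(-rT) * N(-d2) - S_0 * exp(-qT) * N(-d1)
N(-d1) = 0.79962007; N(-d2) = 0.83775302
P = 55.4200 * 0.99600799 * 0.83775302 - 48.7200 * 0.99252805 * 0.79962007 = 7.5765

Answer: Price = 7.5765


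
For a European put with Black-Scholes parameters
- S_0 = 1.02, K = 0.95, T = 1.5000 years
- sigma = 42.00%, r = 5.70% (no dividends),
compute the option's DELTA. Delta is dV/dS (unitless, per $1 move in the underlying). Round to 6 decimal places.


Answer: Delta = -0.287186

Derivation:
d1 = 0.5616250769; d2 = 0.0472322309
phi(d1) = 0.3407351135; exp(-qT) = 1.0000000000; exp(-rT) = 0.9180531431
N(-d1) = 0.2871857456
Delta = -exp(-qT) * N(-d1) = -1.0000000000 * 0.2871857456 = -0.287186


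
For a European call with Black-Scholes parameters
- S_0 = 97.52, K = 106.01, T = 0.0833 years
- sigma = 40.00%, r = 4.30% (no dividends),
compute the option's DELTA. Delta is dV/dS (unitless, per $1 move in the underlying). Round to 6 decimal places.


Answer: Delta = 0.262937

Derivation:
d1 = -0.6343176614; d2 = -0.7497646190
phi(d1) = 0.3262413021; exp(-qT) = 1.0000000000; exp(-rT) = 0.9964245074
N(d1) = 0.2629367663
Delta = exp(-qT) * N(d1) = 1.0000000000 * 0.2629367663 = 0.262937
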